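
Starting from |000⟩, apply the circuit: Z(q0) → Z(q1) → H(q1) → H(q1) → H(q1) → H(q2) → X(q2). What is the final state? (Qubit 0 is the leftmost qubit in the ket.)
1/2|000⟩ + 1/2|001⟩ + 1/2|010⟩ + 1/2|011⟩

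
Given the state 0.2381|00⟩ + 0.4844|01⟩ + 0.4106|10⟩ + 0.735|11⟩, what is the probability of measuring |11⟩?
0.5402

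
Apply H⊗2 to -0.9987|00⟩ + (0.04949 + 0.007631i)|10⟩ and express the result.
(-0.4746 + 0.003816i)|00⟩ + (-0.4746 + 0.003816i)|01⟩ + (-0.5241 - 0.003816i)|10⟩ + (-0.5241 - 0.003816i)|11⟩

H⊗2 gives amp(|y⟩) = (1/2) Σ_x (−1)^(x·y) amp(|x⟩), where x·y is the number of positions in which both x and y have a 1.
|00⟩: (-0.9987 + (0.04949 + 0.007631i))/2 = (-0.4746 + 0.003816i)
|01⟩: (-0.9987 + (0.04949 + 0.007631i))/2 = (-0.4746 + 0.003816i)
|10⟩: (-0.9987 - (0.04949 + 0.007631i))/2 = (-0.5241 - 0.003816i)
|11⟩: (-0.9987 - (0.04949 + 0.007631i))/2 = (-0.5241 - 0.003816i)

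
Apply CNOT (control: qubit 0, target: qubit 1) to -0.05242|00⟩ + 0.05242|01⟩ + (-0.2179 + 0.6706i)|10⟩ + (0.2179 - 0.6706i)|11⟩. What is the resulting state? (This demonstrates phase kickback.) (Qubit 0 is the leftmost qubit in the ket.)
-0.05242|00⟩ + 0.05242|01⟩ + (0.2179 - 0.6706i)|10⟩ + (-0.2179 + 0.6706i)|11⟩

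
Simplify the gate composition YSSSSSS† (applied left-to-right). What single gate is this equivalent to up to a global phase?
Y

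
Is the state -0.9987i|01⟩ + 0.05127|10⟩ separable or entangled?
Entangled

Writing the state as a|00⟩ + b|01⟩ + c|10⟩ + d|11⟩, it is a product state iff ad − bc = 0.
Here (a, b, c, d) = (0, -0.9987i, 0.05127, 0): ad − bc = (0)(0) − (-0.9987i)(0.05127) = 0.0512i ≠ 0, so the state is entangled.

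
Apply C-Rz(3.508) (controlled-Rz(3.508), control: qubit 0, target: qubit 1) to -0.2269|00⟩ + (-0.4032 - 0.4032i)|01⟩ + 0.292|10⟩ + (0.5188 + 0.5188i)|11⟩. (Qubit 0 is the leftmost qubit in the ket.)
-0.2269|00⟩ + (-0.4032 - 0.4032i)|01⟩ + (-0.0532 - 0.2871i)|10⟩ + (-0.6046 + 0.4156i)|11⟩

C-Rz(3.508) leaves the control-|0⟩ kets |00⟩, |01⟩ unchanged and applies Rz(3.508) to qubit 1 on the control-|1⟩ pair (|10⟩, |11⟩).
Rz(3.508) = [[e^(−iθ/2), 0], [0, e^(iθ/2)]] with e^(±iθ/2) = cos(θ/2) ± i·sin(θ/2); θ = 3.508, cos(θ/2) ≈ -0.182181, sin(θ/2) ≈ 0.983265.
With a = amp(|10⟩) = 0.292 and b = amp(|11⟩) = (0.5188 + 0.5188i):
new amp(|10⟩) = (-0.182181 - 0.983265i)·a = (-0.0532 - 0.2871i)
new amp(|11⟩) = (-0.182181 + 0.983265i)·b = (-0.6046 + 0.4156i)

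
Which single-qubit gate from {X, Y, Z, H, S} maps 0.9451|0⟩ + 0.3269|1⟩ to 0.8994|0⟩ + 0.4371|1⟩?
H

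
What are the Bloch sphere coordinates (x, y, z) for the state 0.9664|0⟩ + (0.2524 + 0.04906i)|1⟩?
(0.4878, 0.09482, 0.8678)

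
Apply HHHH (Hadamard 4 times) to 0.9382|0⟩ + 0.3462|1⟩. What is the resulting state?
0.9382|0⟩ + 0.3462|1⟩

H² = I, so an even number of Hadamards cancels: H^4 = I and the state is unchanged.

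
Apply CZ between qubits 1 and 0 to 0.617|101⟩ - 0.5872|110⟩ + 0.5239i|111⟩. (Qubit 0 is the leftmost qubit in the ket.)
0.617|101⟩ + 0.5872|110⟩ - 0.5239i|111⟩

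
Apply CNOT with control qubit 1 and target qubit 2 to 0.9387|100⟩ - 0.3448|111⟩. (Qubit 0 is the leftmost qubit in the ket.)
0.9387|100⟩ - 0.3448|110⟩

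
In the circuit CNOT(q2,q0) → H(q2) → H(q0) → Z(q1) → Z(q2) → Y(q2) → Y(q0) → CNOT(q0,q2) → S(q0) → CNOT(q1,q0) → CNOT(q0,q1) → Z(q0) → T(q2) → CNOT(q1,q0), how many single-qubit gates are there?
9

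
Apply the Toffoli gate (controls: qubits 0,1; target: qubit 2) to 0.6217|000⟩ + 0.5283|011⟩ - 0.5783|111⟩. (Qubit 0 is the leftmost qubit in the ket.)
0.6217|000⟩ + 0.5283|011⟩ - 0.5783|110⟩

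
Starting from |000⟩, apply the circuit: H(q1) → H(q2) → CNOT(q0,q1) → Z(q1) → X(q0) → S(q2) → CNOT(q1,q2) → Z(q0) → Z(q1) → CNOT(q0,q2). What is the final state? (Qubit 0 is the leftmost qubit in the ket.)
-(1/2)i|100⟩ - 1/2|101⟩ - 1/2|110⟩ - (1/2)i|111⟩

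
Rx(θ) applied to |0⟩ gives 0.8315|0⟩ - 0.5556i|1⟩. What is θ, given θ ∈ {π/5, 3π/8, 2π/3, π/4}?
3π/8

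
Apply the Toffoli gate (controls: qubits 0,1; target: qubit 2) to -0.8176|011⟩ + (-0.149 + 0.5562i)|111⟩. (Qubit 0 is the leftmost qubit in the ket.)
-0.8176|011⟩ + (-0.149 + 0.5562i)|110⟩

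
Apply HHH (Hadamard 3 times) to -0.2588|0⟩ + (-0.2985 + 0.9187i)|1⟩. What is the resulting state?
(-0.3941 + 0.6496i)|0⟩ + (0.02807 - 0.6496i)|1⟩

H² = I, so H^3 = H: a single Hadamard. With (a, b) = (-0.2588, (-0.2985 + 0.9187i)), H gives ((a + b)/√2, (a − b)/√2) = ((-0.3941 + 0.6496i), (0.02807 - 0.6496i)).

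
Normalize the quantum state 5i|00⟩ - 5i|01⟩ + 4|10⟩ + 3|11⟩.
(1/√3)i|00⟩ - (1/√3)i|01⟩ + 0.4619|10⟩ + 0.3464|11⟩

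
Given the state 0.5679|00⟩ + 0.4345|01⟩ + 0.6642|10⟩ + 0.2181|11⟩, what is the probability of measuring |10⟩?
0.4412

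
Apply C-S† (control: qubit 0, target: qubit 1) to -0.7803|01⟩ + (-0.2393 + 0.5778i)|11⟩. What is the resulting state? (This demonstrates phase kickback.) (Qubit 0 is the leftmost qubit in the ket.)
-0.7803|01⟩ + (0.5778 + 0.2393i)|11⟩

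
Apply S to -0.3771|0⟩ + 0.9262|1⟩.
-0.3771|0⟩ + 0.9262i|1⟩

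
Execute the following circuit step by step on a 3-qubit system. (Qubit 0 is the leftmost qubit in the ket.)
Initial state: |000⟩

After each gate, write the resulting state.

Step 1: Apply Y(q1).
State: i|010⟩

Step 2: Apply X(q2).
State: i|011⟩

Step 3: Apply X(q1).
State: i|001⟩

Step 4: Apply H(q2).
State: (1/√2)i|000⟩ - (1/√2)i|001⟩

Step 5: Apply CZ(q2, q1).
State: (1/√2)i|000⟩ - (1/√2)i|001⟩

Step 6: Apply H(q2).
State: i|001⟩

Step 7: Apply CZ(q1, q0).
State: i|001⟩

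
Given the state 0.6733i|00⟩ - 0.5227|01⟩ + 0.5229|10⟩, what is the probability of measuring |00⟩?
0.4533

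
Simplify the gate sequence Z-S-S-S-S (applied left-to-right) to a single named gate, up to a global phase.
Z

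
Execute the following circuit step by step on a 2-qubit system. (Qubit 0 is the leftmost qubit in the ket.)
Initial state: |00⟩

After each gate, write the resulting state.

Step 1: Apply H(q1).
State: 1/√2|00⟩ + 1/√2|01⟩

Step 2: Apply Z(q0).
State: 1/√2|00⟩ + 1/√2|01⟩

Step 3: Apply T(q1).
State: 1/√2|00⟩ + (1/2 + (1/2)i)|01⟩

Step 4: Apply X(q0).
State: 1/√2|10⟩ + (1/2 + (1/2)i)|11⟩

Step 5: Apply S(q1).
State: 1/√2|10⟩ + (-1/2 + (1/2)i)|11⟩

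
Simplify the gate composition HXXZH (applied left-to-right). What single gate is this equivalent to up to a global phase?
X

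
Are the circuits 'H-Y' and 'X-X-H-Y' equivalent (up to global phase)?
Yes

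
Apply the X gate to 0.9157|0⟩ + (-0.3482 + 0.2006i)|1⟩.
(-0.3482 + 0.2006i)|0⟩ + 0.9157|1⟩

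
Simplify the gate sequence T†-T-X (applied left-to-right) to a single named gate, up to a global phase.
X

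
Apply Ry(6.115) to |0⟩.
-0.9965|0⟩ + 0.08399|1⟩

Ry(6.115) = [[cos(θ/2), −sin(θ/2)], [sin(θ/2), cos(θ/2)]]; θ = 6.115, cos(θ/2) ≈ -0.996466, sin(θ/2) ≈ 0.0839936.
With a = amp(|0⟩) = 1 and b = amp(|1⟩) = 0:
new amp(|0⟩) = (-0.996466)·a + (-0.0839936)·b = -0.9965
new amp(|1⟩) = (0.0839936)·a + (-0.996466)·b = 0.08399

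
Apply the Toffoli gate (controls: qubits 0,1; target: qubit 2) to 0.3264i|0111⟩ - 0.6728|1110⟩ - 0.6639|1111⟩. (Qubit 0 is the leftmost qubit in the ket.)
0.3264i|0111⟩ - 0.6728|1100⟩ - 0.6639|1101⟩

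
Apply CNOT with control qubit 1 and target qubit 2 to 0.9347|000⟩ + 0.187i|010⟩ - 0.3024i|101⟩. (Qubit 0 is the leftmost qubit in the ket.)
0.9347|000⟩ + 0.187i|011⟩ - 0.3024i|101⟩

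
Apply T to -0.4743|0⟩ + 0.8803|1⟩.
-0.4743|0⟩ + (0.6225 + 0.6225i)|1⟩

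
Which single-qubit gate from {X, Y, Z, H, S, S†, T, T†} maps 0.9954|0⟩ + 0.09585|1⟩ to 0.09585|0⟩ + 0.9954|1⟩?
X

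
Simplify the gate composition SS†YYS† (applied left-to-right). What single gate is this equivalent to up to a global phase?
S†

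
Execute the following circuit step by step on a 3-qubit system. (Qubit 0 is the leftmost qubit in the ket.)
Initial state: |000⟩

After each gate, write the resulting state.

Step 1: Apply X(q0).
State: |100⟩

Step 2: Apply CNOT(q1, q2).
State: |100⟩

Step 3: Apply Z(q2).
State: |100⟩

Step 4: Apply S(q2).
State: |100⟩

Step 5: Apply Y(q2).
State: i|101⟩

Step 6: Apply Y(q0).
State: |001⟩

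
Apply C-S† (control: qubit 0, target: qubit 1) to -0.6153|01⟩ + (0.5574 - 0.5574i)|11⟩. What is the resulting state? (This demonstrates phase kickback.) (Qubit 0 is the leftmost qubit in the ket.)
-0.6153|01⟩ + (-0.5574 - 0.5574i)|11⟩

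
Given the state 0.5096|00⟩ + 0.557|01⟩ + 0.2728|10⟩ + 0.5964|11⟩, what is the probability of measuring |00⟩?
0.2597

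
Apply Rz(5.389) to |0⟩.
(-0.9017 - 0.4323i)|0⟩

Rz(5.389) = [[e^(−iθ/2), 0], [0, e^(iθ/2)]] with e^(±iθ/2) = cos(θ/2) ± i·sin(θ/2); θ = 5.389, cos(θ/2) ≈ -0.901708, sin(θ/2) ≈ 0.432346.
With a = amp(|0⟩) = 1 and b = amp(|1⟩) = 0:
new amp(|0⟩) = (-0.901708 - 0.432346i)·a = (-0.9017 - 0.4323i)
new amp(|1⟩) = (-0.901708 + 0.432346i)·b = 0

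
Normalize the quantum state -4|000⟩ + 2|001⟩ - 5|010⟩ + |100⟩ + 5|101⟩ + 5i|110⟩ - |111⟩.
-0.4061|000⟩ + 0.2031|001⟩ - 0.5077|010⟩ + 0.1015|100⟩ + 0.5077|101⟩ + 0.5077i|110⟩ - 0.1015|111⟩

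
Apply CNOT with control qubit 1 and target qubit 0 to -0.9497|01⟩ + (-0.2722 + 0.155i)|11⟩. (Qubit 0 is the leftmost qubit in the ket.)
(-0.2722 + 0.155i)|01⟩ - 0.9497|11⟩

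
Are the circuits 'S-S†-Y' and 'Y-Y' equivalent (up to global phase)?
No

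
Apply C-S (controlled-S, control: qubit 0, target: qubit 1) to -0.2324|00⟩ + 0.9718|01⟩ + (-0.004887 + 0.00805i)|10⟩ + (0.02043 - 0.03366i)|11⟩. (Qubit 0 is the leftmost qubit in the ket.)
-0.2324|00⟩ + 0.9718|01⟩ + (-0.004887 + 0.00805i)|10⟩ + (0.03366 + 0.02043i)|11⟩

C-S leaves the control-|0⟩ kets |00⟩, |01⟩ unchanged and applies S to qubit 1 on the control-|1⟩ pair (|10⟩, |11⟩).
S = [[1, 0], [0, i]].
With a = amp(|10⟩) = (-0.004887 + 0.00805i) and b = amp(|11⟩) = (0.02043 - 0.03366i):
new amp(|10⟩) = (1)·a = (-0.004887 + 0.00805i)
new amp(|11⟩) = (i)·b = (0.03366 + 0.02043i)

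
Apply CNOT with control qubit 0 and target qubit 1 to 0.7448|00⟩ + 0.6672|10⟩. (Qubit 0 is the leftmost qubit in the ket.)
0.7448|00⟩ + 0.6672|11⟩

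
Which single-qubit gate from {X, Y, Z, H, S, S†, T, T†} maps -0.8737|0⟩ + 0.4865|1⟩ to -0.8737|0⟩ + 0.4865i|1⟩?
S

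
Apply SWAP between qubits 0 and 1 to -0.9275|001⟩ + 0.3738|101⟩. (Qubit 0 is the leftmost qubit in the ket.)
-0.9275|001⟩ + 0.3738|011⟩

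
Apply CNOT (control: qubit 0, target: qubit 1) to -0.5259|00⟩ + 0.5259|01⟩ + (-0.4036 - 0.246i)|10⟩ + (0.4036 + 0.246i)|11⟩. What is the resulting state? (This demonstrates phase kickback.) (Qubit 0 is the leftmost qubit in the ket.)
-0.5259|00⟩ + 0.5259|01⟩ + (0.4036 + 0.246i)|10⟩ + (-0.4036 - 0.246i)|11⟩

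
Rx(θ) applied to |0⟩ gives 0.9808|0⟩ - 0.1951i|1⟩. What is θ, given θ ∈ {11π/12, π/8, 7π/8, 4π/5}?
π/8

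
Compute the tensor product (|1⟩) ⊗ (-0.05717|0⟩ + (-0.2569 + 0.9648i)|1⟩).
-0.05717|10⟩ + (-0.2569 + 0.9648i)|11⟩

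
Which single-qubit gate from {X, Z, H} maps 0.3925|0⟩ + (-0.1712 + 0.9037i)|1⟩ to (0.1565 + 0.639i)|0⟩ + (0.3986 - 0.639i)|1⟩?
H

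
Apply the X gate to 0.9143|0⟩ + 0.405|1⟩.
0.405|0⟩ + 0.9143|1⟩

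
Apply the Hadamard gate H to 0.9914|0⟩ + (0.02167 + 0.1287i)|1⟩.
(0.7163 + 0.091i)|0⟩ + (0.6857 - 0.091i)|1⟩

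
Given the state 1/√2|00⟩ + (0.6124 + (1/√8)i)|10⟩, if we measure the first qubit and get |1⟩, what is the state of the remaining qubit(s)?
(0.866 + 0.5i)|0⟩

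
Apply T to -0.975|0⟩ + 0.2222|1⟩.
-0.975|0⟩ + (0.1571 + 0.1571i)|1⟩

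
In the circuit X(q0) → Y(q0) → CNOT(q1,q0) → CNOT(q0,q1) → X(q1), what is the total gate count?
5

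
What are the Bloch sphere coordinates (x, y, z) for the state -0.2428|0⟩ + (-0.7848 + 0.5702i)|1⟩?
(0.3811, -0.2769, -0.8821)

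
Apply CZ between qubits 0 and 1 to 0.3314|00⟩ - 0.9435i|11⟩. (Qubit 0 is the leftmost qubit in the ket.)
0.3314|00⟩ + 0.9435i|11⟩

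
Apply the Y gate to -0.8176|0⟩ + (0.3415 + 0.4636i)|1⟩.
(0.4636 - 0.3415i)|0⟩ - 0.8176i|1⟩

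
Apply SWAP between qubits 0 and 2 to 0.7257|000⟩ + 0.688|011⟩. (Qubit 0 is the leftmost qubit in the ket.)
0.7257|000⟩ + 0.688|110⟩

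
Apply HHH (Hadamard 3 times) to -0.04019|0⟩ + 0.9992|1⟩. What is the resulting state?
0.6781|0⟩ - 0.735|1⟩

H² = I, so H^3 = H: a single Hadamard. With (a, b) = (-0.04019, 0.9992), H gives ((a + b)/√2, (a − b)/√2) = (0.6781, -0.735).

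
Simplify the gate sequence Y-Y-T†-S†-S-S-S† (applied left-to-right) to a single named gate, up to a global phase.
T†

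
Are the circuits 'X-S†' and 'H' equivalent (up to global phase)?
No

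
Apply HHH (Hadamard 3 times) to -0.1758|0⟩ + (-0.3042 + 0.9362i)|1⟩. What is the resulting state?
(-0.3394 + 0.662i)|0⟩ + (0.09079 - 0.662i)|1⟩

H² = I, so H^3 = H: a single Hadamard. With (a, b) = (-0.1758, (-0.3042 + 0.9362i)), H gives ((a + b)/√2, (a − b)/√2) = ((-0.3394 + 0.662i), (0.09079 - 0.662i)).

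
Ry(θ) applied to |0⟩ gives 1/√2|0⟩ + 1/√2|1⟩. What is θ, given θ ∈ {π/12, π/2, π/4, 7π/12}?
π/2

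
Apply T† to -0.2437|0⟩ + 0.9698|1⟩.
-0.2437|0⟩ + (0.6858 - 0.6858i)|1⟩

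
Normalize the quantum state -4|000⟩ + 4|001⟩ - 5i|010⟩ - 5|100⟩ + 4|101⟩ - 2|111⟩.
-0.3961|000⟩ + 0.3961|001⟩ - 0.4951i|010⟩ - 0.4951|100⟩ + 0.3961|101⟩ - 0.198|111⟩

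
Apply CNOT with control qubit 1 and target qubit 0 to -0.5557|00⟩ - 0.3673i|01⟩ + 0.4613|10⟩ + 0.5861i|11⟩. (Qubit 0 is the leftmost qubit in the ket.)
-0.5557|00⟩ + 0.5861i|01⟩ + 0.4613|10⟩ - 0.3673i|11⟩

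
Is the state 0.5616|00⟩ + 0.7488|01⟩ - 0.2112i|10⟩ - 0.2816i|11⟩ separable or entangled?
Separable

Writing the state as a|00⟩ + b|01⟩ + c|10⟩ + d|11⟩, it is a product state iff ad − bc = 0.
Here (a, b, c, d) = (0.5616, 0.7488, -0.2112i, -0.2816i): ad − bc = (0.5616)(-0.2816i) − (0.7488)(-0.2112i) = 0, so the state is separable.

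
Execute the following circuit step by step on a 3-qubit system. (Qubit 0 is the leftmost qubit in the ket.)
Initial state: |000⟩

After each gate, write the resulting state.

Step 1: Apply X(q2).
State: |001⟩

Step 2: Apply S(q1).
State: |001⟩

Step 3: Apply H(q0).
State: 1/√2|001⟩ + 1/√2|101⟩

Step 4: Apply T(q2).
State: (1/2 + (1/2)i)|001⟩ + (1/2 + (1/2)i)|101⟩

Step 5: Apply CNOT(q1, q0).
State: (1/2 + (1/2)i)|001⟩ + (1/2 + (1/2)i)|101⟩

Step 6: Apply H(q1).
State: (1/√8 + (1/√8)i)|001⟩ + (1/√8 + (1/√8)i)|011⟩ + (1/√8 + (1/√8)i)|101⟩ + (1/√8 + (1/√8)i)|111⟩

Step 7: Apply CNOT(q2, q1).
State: (1/√8 + (1/√8)i)|001⟩ + (1/√8 + (1/√8)i)|011⟩ + (1/√8 + (1/√8)i)|101⟩ + (1/√8 + (1/√8)i)|111⟩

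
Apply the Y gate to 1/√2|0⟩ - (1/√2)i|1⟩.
-1/√2|0⟩ + (1/√2)i|1⟩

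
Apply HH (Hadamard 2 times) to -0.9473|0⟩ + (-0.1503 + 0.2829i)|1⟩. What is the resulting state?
-0.9473|0⟩ + (-0.1503 + 0.2829i)|1⟩

H² = I, so an even number of Hadamards cancels: H^2 = I and the state is unchanged.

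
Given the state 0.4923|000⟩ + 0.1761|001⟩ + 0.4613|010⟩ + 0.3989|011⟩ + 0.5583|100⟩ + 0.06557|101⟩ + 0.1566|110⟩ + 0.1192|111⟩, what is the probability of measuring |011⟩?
0.1591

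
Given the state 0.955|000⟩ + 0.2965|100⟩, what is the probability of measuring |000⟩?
0.912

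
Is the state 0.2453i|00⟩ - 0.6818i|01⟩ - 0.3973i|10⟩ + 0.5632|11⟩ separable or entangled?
Entangled

Writing the state as a|00⟩ + b|01⟩ + c|10⟩ + d|11⟩, it is a product state iff ad − bc = 0.
Here (a, b, c, d) = (0.2453i, -0.6818i, -0.3973i, 0.5632): ad − bc = (0.2453i)(0.5632) − (-0.6818i)(-0.3973i) = (0.2709 + 0.1382i) ≠ 0, so the state is entangled.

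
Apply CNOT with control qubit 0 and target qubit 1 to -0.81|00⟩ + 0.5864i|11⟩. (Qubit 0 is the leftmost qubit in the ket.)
-0.81|00⟩ + 0.5864i|10⟩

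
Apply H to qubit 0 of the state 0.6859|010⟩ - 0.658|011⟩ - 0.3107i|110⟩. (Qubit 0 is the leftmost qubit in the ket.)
(0.485 - 0.2197i)|010⟩ - 0.4653|011⟩ + (0.485 + 0.2197i)|110⟩ - 0.4653|111⟩

H on qubit 0 mixes each pair of kets that differ only in qubit 0: amplitudes (a, b) of (|…0…⟩, |…1…⟩) become ((a + b)/√2, (a − b)/√2). Kets absent from the input have amplitude 0.
(|010⟩, |110⟩): (a, b) = (0.6859, -0.3107i) → ((0.485 - 0.2197i), (0.485 + 0.2197i))
(|011⟩, |111⟩): (a, b) = (-0.658, 0) → (-0.4653, -0.4653)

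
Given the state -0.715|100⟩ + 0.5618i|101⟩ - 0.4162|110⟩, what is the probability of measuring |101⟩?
0.3156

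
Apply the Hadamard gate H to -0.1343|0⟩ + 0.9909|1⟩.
0.6057|0⟩ - 0.7956|1⟩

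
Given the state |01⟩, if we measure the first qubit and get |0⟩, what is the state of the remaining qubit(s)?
|1⟩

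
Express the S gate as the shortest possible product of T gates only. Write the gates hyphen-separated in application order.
T-T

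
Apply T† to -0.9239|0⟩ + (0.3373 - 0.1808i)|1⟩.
-0.9239|0⟩ + (0.1107 - 0.3664i)|1⟩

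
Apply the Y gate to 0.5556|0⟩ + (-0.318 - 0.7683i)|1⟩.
(-0.7683 + 0.318i)|0⟩ + 0.5556i|1⟩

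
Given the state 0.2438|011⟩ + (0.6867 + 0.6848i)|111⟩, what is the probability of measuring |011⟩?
0.05944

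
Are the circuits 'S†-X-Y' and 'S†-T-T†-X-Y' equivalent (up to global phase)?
Yes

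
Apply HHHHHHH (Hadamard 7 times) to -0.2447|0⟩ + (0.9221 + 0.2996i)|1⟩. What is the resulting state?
(0.479 + 0.2118i)|0⟩ + (-0.8251 - 0.2118i)|1⟩

H² = I, so H^7 = H: a single Hadamard. With (a, b) = (-0.2447, (0.9221 + 0.2996i)), H gives ((a + b)/√2, (a − b)/√2) = ((0.479 + 0.2118i), (-0.8251 - 0.2118i)).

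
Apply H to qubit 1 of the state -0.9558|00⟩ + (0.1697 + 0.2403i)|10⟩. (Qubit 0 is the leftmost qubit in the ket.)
-0.6759|00⟩ - 0.6759|01⟩ + (0.12 + 0.1699i)|10⟩ + (0.12 + 0.1699i)|11⟩

H on qubit 1 mixes each pair of kets that differ only in qubit 1: amplitudes (a, b) of (|…0…⟩, |…1…⟩) become ((a + b)/√2, (a − b)/√2). Kets absent from the input have amplitude 0.
(|00⟩, |01⟩): (a, b) = (-0.9558, 0) → (-0.6759, -0.6759)
(|10⟩, |11⟩): (a, b) = ((0.1697 + 0.2403i), 0) → ((0.12 + 0.1699i), (0.12 + 0.1699i))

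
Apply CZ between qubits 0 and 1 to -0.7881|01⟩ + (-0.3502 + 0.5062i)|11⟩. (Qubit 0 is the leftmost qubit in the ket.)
-0.7881|01⟩ + (0.3502 - 0.5062i)|11⟩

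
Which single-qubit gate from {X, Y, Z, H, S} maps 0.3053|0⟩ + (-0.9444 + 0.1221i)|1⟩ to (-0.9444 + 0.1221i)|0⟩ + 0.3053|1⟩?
X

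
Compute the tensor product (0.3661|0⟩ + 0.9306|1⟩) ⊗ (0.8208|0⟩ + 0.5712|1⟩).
0.3005|00⟩ + 0.2091|01⟩ + 0.7638|10⟩ + 0.5316|11⟩

amp(|b₁b₂…⟩) = product of the factor amplitudes for bits b₁, b₂, …; only kets whose every factor amplitude is nonzero survive.
|00⟩: (0.3661)(0.8208) = 0.3005
|01⟩: (0.3661)(0.5712) = 0.2091
|10⟩: (0.9306)(0.8208) = 0.7638
|11⟩: (0.9306)(0.5712) = 0.5316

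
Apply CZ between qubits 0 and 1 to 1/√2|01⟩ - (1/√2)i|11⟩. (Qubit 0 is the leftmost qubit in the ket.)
1/√2|01⟩ + (1/√2)i|11⟩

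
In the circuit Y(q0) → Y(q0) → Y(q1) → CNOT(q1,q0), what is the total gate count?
4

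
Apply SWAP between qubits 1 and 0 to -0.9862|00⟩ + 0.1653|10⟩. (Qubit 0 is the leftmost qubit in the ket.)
-0.9862|00⟩ + 0.1653|01⟩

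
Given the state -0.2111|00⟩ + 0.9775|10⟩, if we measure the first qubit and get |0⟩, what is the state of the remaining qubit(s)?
-|0⟩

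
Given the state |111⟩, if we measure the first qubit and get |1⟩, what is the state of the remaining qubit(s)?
|11⟩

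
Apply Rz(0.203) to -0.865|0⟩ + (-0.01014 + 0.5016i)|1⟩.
(-0.8605 + 0.08765i)|0⟩ + (-0.06091 + 0.498i)|1⟩

Rz(0.203) = [[e^(−iθ/2), 0], [0, e^(iθ/2)]] with e^(±iθ/2) = cos(θ/2) ± i·sin(θ/2); θ = 0.203, cos(θ/2) ≈ 0.994853, sin(θ/2) ≈ 0.101326.
With a = amp(|0⟩) = -0.865 and b = amp(|1⟩) = (-0.01014 + 0.5016i):
new amp(|0⟩) = (0.994853 - 0.101326i)·a = (-0.8605 + 0.08765i)
new amp(|1⟩) = (0.994853 + 0.101326i)·b = (-0.06091 + 0.498i)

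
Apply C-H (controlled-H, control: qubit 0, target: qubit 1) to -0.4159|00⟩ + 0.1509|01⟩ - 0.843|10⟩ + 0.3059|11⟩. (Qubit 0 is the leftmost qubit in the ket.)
-0.4159|00⟩ + 0.1509|01⟩ - 0.3798|10⟩ - 0.8124|11⟩

C-H leaves the control-|0⟩ kets |00⟩, |01⟩ unchanged and applies H to qubit 1 on the control-|1⟩ pair (|10⟩, |11⟩).
H = [[1/√2, 1/√2], [1/√2, -1/√2]].
With a = amp(|10⟩) = -0.843 and b = amp(|11⟩) = 0.3059:
new amp(|10⟩) = (1/√2)·a + (1/√2)·b = -0.3798
new amp(|11⟩) = (1/√2)·a + (-1/√2)·b = -0.8124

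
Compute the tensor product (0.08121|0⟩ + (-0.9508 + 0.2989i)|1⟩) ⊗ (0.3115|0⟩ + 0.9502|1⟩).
0.0253|00⟩ + 0.07717|01⟩ + (-0.2962 + 0.09311i)|10⟩ + (-0.9035 + 0.284i)|11⟩

amp(|b₁b₂…⟩) = product of the factor amplitudes for bits b₁, b₂, …; only kets whose every factor amplitude is nonzero survive.
|00⟩: (0.08121)(0.3115) = 0.0253
|01⟩: (0.08121)(0.9502) = 0.07717
|10⟩: (-0.9508 + 0.2989i)(0.3115) = (-0.2962 + 0.09311i)
|11⟩: (-0.9508 + 0.2989i)(0.9502) = (-0.9035 + 0.284i)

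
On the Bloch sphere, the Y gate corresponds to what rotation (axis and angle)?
Rotation by π around the y-axis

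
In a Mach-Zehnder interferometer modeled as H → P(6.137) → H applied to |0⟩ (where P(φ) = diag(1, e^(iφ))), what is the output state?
(0.9947 - 0.07283i)|0⟩ + (0.005333 + 0.07283i)|1⟩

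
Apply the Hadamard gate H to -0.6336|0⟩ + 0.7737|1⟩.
0.09907|0⟩ - 0.9951|1⟩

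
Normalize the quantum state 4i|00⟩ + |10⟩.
0.9701i|00⟩ + 0.2425|10⟩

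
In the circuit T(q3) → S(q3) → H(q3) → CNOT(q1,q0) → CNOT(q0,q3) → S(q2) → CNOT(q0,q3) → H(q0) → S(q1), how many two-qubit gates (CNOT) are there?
3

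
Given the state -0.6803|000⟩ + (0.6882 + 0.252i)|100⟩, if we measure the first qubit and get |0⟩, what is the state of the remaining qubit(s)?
-|00⟩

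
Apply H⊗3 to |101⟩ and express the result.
1/√8|000⟩ - 1/√8|001⟩ + 1/√8|010⟩ - 1/√8|011⟩ - 1/√8|100⟩ + 1/√8|101⟩ - 1/√8|110⟩ + 1/√8|111⟩

H⊗3 gives amp(|y⟩) = (1/2√2) Σ_x (−1)^(x·y) amp(|x⟩), where x·y is the number of positions in which both x and y have a 1.
|000⟩: (1)/(2√2) = 1/√8
|001⟩: (-1)/(2√2) = -1/√8
|010⟩: (1)/(2√2) = 1/√8
|011⟩: (-1)/(2√2) = -1/√8
|100⟩: (-1)/(2√2) = -1/√8
|101⟩: (1)/(2√2) = 1/√8
|110⟩: (-1)/(2√2) = -1/√8
|111⟩: (1)/(2√2) = 1/√8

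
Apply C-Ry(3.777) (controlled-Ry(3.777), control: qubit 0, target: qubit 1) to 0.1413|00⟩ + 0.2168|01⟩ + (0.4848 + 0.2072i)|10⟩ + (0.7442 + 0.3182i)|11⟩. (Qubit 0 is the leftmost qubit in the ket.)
0.1413|00⟩ + 0.2168|01⟩ + (-0.8584 - 0.367i)|10⟩ + (0.2281 + 0.09743i)|11⟩

C-Ry(3.777) leaves the control-|0⟩ kets |00⟩, |01⟩ unchanged and applies Ry(3.777) to qubit 1 on the control-|1⟩ pair (|10⟩, |11⟩).
Ry(3.777) = [[cos(θ/2), −sin(θ/2)], [sin(θ/2), cos(θ/2)]]; θ = 3.777, cos(θ/2) ≈ -0.312386, sin(θ/2) ≈ 0.949955.
With a = amp(|10⟩) = (0.4848 + 0.2072i) and b = amp(|11⟩) = (0.7442 + 0.3182i):
new amp(|10⟩) = (-0.312386)·a + (-0.949955)·b = (-0.8584 - 0.367i)
new amp(|11⟩) = (0.949955)·a + (-0.312386)·b = (0.2281 + 0.09743i)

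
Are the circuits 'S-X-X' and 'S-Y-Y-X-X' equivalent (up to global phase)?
Yes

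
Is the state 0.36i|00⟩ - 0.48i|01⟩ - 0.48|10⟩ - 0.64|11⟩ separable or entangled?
Entangled

Writing the state as a|00⟩ + b|01⟩ + c|10⟩ + d|11⟩, it is a product state iff ad − bc = 0.
Here (a, b, c, d) = (0.36i, -0.48i, -0.48, -0.64): ad − bc = (0.36i)(-0.64) − (-0.48i)(-0.48) = -0.4608i ≠ 0, so the state is entangled.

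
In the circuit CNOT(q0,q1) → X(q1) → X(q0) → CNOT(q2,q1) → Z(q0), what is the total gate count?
5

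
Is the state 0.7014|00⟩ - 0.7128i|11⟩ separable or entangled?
Entangled

Writing the state as a|00⟩ + b|01⟩ + c|10⟩ + d|11⟩, it is a product state iff ad − bc = 0.
Here (a, b, c, d) = (0.7014, 0, 0, -0.7128i): ad − bc = (0.7014)(-0.7128i) − (0)(0) = -0.5i ≠ 0, so the state is entangled.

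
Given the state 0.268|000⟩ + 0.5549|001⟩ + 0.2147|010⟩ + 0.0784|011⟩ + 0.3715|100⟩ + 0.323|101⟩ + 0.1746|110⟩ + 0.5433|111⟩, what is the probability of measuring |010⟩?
0.0461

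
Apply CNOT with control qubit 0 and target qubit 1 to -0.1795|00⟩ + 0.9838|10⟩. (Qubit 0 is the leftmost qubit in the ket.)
-0.1795|00⟩ + 0.9838|11⟩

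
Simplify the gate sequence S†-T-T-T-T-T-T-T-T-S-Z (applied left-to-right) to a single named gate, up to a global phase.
Z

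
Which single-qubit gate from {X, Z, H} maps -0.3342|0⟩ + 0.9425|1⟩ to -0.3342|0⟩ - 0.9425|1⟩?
Z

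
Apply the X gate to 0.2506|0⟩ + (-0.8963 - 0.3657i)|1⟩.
(-0.8963 - 0.3657i)|0⟩ + 0.2506|1⟩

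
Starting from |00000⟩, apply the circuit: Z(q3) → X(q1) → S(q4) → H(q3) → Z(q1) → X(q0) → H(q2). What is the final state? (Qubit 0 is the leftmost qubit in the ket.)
-1/2|11000⟩ - 1/2|11010⟩ - 1/2|11100⟩ - 1/2|11110⟩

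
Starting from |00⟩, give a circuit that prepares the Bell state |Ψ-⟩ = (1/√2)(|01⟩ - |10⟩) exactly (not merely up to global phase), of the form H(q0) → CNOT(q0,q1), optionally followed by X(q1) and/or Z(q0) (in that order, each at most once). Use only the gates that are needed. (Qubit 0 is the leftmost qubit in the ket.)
H(q0) → CNOT(q0,q1) → X(q1) → Z(q0)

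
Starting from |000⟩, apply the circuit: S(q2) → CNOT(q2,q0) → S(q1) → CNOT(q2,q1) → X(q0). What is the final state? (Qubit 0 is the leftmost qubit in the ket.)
|100⟩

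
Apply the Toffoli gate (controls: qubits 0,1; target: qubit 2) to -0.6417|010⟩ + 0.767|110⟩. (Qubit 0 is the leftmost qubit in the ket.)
-0.6417|010⟩ + 0.767|111⟩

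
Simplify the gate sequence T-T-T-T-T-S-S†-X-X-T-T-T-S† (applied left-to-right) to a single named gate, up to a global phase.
S†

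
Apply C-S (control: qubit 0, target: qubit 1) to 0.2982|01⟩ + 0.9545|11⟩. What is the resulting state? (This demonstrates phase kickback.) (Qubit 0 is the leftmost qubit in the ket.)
0.2982|01⟩ + 0.9545i|11⟩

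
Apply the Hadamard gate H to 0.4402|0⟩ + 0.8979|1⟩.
0.9462|0⟩ - 0.3236|1⟩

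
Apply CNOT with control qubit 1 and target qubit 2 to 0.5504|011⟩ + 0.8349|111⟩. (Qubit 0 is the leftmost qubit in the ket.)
0.5504|010⟩ + 0.8349|110⟩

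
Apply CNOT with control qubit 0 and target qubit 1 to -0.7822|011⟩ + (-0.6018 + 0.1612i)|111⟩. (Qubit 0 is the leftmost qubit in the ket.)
-0.7822|011⟩ + (-0.6018 + 0.1612i)|101⟩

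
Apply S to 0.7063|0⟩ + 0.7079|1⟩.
0.7063|0⟩ + 0.7079i|1⟩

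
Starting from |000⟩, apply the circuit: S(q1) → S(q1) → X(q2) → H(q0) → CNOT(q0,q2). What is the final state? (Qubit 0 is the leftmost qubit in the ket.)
1/√2|001⟩ + 1/√2|100⟩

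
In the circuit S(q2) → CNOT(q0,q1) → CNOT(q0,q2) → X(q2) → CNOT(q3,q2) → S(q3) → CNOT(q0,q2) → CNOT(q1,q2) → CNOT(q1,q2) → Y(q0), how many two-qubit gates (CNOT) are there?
6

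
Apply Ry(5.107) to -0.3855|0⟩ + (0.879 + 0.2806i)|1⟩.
(-0.1669 - 0.1557i)|0⟩ + (-0.9452 - 0.2335i)|1⟩

Ry(5.107) = [[cos(θ/2), −sin(θ/2)], [sin(θ/2), cos(θ/2)]]; θ = 5.107, cos(θ/2) ≈ -0.832, sin(θ/2) ≈ 0.554775.
With a = amp(|0⟩) = -0.3855 and b = amp(|1⟩) = (0.879 + 0.2806i):
new amp(|0⟩) = (-0.832)·a + (-0.554775)·b = (-0.1669 - 0.1557i)
new amp(|1⟩) = (0.554775)·a + (-0.832)·b = (-0.9452 - 0.2335i)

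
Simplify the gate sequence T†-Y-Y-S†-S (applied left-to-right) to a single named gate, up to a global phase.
T†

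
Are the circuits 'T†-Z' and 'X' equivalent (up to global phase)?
No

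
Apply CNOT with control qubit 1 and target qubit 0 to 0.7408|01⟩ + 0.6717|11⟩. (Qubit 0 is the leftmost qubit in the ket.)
0.6717|01⟩ + 0.7408|11⟩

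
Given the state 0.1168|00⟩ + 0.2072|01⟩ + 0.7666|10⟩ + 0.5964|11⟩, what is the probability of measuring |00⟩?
0.01364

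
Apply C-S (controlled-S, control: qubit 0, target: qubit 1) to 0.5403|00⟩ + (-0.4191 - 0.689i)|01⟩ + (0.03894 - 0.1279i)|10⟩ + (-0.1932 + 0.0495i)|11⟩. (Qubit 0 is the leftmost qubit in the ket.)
0.5403|00⟩ + (-0.4191 - 0.689i)|01⟩ + (0.03894 - 0.1279i)|10⟩ + (-0.0495 - 0.1932i)|11⟩

C-S leaves the control-|0⟩ kets |00⟩, |01⟩ unchanged and applies S to qubit 1 on the control-|1⟩ pair (|10⟩, |11⟩).
S = [[1, 0], [0, i]].
With a = amp(|10⟩) = (0.03894 - 0.1279i) and b = amp(|11⟩) = (-0.1932 + 0.0495i):
new amp(|10⟩) = (1)·a = (0.03894 - 0.1279i)
new amp(|11⟩) = (i)·b = (-0.0495 - 0.1932i)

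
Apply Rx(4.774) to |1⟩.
-0.685i|0⟩ - 0.7286|1⟩

Rx(4.774) = [[cos(θ/2), −i·sin(θ/2)], [−i·sin(θ/2), cos(θ/2)]]; θ = 4.774, cos(θ/2) ≈ -0.728551, sin(θ/2) ≈ 0.684992.
With a = amp(|0⟩) = 0 and b = amp(|1⟩) = 1:
new amp(|0⟩) = (-0.728551)·a + (-0.684992i)·b = -0.685i
new amp(|1⟩) = (-0.684992i)·a + (-0.728551)·b = -0.7286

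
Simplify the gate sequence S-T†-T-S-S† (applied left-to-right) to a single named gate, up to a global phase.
S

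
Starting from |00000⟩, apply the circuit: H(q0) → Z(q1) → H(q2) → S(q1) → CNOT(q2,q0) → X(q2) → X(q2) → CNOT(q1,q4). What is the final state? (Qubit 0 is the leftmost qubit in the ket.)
1/2|00000⟩ + 1/2|00100⟩ + 1/2|10000⟩ + 1/2|10100⟩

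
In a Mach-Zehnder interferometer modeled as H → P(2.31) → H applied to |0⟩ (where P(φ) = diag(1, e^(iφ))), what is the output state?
(0.1632 + 0.3695i)|0⟩ + (0.8368 - 0.3695i)|1⟩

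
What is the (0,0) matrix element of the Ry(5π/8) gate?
0.5556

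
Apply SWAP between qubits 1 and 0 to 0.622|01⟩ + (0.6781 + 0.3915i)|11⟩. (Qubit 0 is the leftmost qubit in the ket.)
0.622|10⟩ + (0.6781 + 0.3915i)|11⟩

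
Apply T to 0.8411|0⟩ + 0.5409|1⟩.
0.8411|0⟩ + (0.3825 + 0.3825i)|1⟩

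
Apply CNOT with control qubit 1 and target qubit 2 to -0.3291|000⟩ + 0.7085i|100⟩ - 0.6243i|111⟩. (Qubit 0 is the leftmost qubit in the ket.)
-0.3291|000⟩ + 0.7085i|100⟩ - 0.6243i|110⟩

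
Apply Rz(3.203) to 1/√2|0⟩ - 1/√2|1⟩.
(-0.02171 - 0.7068i)|0⟩ + (0.02171 - 0.7068i)|1⟩

Rz(3.203) = [[e^(−iθ/2), 0], [0, e^(iθ/2)]] with e^(±iθ/2) = cos(θ/2) ± i·sin(θ/2); θ = 3.203, cos(θ/2) ≈ -0.0306988, sin(θ/2) ≈ 0.999529.
With a = amp(|0⟩) = 1/√2 and b = amp(|1⟩) = -1/√2:
new amp(|0⟩) = (-0.0306988 - 0.999529i)·a = (-0.02171 - 0.7068i)
new amp(|1⟩) = (-0.0306988 + 0.999529i)·b = (0.02171 - 0.7068i)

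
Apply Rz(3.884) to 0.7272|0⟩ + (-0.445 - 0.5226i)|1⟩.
(-0.2638 - 0.6777i)|0⟩ + (0.6484 - 0.2251i)|1⟩

Rz(3.884) = [[e^(−iθ/2), 0], [0, e^(iθ/2)]] with e^(±iθ/2) = cos(θ/2) ± i·sin(θ/2); θ = 3.884, cos(θ/2) ≈ -0.362737, sin(θ/2) ≈ 0.931891.
With a = amp(|0⟩) = 0.7272 and b = amp(|1⟩) = (-0.445 - 0.5226i):
new amp(|0⟩) = (-0.362737 - 0.931891i)·a = (-0.2638 - 0.6777i)
new amp(|1⟩) = (-0.362737 + 0.931891i)·b = (0.6484 - 0.2251i)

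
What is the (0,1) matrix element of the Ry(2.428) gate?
-0.937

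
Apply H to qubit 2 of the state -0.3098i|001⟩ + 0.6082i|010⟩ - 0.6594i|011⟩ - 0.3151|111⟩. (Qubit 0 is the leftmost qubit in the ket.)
-0.2191i|000⟩ + 0.2191i|001⟩ - 0.0362i|010⟩ + 0.8963i|011⟩ - 0.2228|110⟩ + 0.2228|111⟩

H on qubit 2 mixes each pair of kets that differ only in qubit 2: amplitudes (a, b) of (|…0…⟩, |…1…⟩) become ((a + b)/√2, (a − b)/√2). Kets absent from the input have amplitude 0.
(|000⟩, |001⟩): (a, b) = (0, -0.3098i) → (-0.2191i, 0.2191i)
(|010⟩, |011⟩): (a, b) = (0.6082i, -0.6594i) → (-0.0362i, 0.8963i)
(|110⟩, |111⟩): (a, b) = (0, -0.3151) → (-0.2228, 0.2228)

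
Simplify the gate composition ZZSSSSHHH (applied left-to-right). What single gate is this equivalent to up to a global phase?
H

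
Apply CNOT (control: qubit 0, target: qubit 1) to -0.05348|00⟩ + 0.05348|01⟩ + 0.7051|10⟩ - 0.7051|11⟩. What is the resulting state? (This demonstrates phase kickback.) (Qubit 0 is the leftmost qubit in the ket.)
-0.05348|00⟩ + 0.05348|01⟩ - 0.7051|10⟩ + 0.7051|11⟩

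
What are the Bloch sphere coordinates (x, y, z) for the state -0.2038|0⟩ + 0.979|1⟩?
(-0.399, 0, -0.9169)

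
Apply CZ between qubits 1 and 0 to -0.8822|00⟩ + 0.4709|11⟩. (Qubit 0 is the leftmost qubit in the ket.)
-0.8822|00⟩ - 0.4709|11⟩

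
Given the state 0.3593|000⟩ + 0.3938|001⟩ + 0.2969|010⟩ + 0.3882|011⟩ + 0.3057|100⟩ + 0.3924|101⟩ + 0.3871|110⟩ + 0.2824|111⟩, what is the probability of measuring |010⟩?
0.08815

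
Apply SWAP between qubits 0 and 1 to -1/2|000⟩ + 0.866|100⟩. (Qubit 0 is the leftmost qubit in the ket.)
-1/2|000⟩ + 0.866|010⟩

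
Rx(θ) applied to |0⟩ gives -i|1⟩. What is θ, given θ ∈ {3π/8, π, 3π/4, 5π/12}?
π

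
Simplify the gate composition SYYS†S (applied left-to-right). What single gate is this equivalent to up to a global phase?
S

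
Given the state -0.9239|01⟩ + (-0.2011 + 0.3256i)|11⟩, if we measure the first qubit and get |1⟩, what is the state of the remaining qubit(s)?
(-0.5255 + 0.8508i)|1⟩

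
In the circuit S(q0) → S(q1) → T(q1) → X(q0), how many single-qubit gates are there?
4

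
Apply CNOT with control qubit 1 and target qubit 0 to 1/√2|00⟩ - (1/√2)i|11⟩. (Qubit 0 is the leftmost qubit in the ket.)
1/√2|00⟩ - (1/√2)i|01⟩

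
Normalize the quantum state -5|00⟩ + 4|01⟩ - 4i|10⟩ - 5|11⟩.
-0.5522|00⟩ + 0.4417|01⟩ - 0.4417i|10⟩ - 0.5522|11⟩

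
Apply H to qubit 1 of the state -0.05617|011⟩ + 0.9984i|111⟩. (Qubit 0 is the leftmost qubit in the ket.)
-0.03972|001⟩ + 0.03972|011⟩ + 0.706i|101⟩ - 0.706i|111⟩

H on qubit 1 mixes each pair of kets that differ only in qubit 1: amplitudes (a, b) of (|…0…⟩, |…1…⟩) become ((a + b)/√2, (a − b)/√2). Kets absent from the input have amplitude 0.
(|001⟩, |011⟩): (a, b) = (0, -0.05617) → (-0.03972, 0.03972)
(|101⟩, |111⟩): (a, b) = (0, 0.9984i) → (0.706i, -0.706i)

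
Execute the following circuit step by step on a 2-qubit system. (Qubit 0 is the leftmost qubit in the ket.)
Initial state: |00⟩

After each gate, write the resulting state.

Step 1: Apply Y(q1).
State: i|01⟩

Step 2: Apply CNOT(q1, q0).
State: i|11⟩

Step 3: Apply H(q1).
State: (1/√2)i|10⟩ - (1/√2)i|11⟩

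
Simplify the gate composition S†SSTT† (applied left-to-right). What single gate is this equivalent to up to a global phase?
S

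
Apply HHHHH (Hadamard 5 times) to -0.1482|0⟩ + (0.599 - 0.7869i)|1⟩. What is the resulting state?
(0.3188 - 0.5564i)|0⟩ + (-0.5284 + 0.5564i)|1⟩

H² = I, so H^5 = H: a single Hadamard. With (a, b) = (-0.1482, (0.599 - 0.7869i)), H gives ((a + b)/√2, (a − b)/√2) = ((0.3188 - 0.5564i), (-0.5284 + 0.5564i)).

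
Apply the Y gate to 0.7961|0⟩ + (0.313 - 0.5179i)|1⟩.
(-0.5179 - 0.313i)|0⟩ + 0.7961i|1⟩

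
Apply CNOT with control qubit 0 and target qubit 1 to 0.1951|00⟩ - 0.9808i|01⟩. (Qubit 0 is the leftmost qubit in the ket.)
0.1951|00⟩ - 0.9808i|01⟩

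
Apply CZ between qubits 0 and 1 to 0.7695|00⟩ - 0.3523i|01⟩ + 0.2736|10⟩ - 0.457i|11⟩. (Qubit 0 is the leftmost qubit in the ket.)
0.7695|00⟩ - 0.3523i|01⟩ + 0.2736|10⟩ + 0.457i|11⟩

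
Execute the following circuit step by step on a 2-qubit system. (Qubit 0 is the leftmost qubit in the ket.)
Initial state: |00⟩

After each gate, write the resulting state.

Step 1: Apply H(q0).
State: 1/√2|00⟩ + 1/√2|10⟩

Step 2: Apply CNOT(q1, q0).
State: 1/√2|00⟩ + 1/√2|10⟩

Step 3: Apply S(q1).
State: 1/√2|00⟩ + 1/√2|10⟩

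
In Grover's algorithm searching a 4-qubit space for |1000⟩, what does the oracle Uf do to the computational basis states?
Uf|x⟩ = -|x⟩ if x = 1000, else |x⟩ (phase flip on target)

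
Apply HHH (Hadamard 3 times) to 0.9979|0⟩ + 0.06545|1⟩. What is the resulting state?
0.7519|0⟩ + 0.6593|1⟩

H² = I, so H^3 = H: a single Hadamard. With (a, b) = (0.9979, 0.06545), H gives ((a + b)/√2, (a − b)/√2) = (0.7519, 0.6593).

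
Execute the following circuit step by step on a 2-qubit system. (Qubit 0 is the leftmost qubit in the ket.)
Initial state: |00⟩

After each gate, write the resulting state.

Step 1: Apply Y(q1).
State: i|01⟩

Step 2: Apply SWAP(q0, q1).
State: i|10⟩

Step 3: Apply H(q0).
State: (1/√2)i|00⟩ - (1/√2)i|10⟩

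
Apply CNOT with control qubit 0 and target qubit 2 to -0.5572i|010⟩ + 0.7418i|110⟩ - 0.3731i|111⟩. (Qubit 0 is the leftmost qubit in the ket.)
-0.5572i|010⟩ - 0.3731i|110⟩ + 0.7418i|111⟩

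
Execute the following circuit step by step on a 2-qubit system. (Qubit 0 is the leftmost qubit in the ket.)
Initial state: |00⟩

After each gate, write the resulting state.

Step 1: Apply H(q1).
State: 1/√2|00⟩ + 1/√2|01⟩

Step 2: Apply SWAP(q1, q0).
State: 1/√2|00⟩ + 1/√2|10⟩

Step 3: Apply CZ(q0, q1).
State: 1/√2|00⟩ + 1/√2|10⟩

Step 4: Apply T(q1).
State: 1/√2|00⟩ + 1/√2|10⟩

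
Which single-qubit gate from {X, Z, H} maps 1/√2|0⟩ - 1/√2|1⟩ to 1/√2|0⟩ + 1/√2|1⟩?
Z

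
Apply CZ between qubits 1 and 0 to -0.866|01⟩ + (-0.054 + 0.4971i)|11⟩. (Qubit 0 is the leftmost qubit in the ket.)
-0.866|01⟩ + (0.054 - 0.4971i)|11⟩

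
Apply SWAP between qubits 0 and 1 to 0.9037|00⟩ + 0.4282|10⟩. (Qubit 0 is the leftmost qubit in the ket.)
0.9037|00⟩ + 0.4282|01⟩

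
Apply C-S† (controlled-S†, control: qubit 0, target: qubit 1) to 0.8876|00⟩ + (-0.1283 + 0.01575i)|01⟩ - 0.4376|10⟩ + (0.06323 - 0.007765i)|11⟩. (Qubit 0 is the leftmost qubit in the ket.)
0.8876|00⟩ + (-0.1283 + 0.01575i)|01⟩ - 0.4376|10⟩ + (-0.007765 - 0.06323i)|11⟩

C-S† leaves the control-|0⟩ kets |00⟩, |01⟩ unchanged and applies S† to qubit 1 on the control-|1⟩ pair (|10⟩, |11⟩).
S† = [[1, 0], [0, -i]].
With a = amp(|10⟩) = -0.4376 and b = amp(|11⟩) = (0.06323 - 0.007765i):
new amp(|10⟩) = (1)·a = -0.4376
new amp(|11⟩) = (-i)·b = (-0.007765 - 0.06323i)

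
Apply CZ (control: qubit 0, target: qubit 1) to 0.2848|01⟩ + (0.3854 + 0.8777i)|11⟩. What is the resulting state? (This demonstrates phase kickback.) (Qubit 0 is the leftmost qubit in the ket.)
0.2848|01⟩ + (-0.3854 - 0.8777i)|11⟩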